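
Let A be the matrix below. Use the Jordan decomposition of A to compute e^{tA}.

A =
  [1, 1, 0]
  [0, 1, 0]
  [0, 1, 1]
e^{tA} =
  [exp(t), t*exp(t), 0]
  [0, exp(t), 0]
  [0, t*exp(t), exp(t)]

Strategy: write A = P · J · P⁻¹ where J is a Jordan canonical form, so e^{tA} = P · e^{tJ} · P⁻¹, and e^{tJ} can be computed block-by-block.

A has Jordan form
J =
  [1, 1, 0]
  [0, 1, 0]
  [0, 0, 1]
(up to reordering of blocks).

Per-block formulas:
  For a 2×2 Jordan block J_2(1): exp(t · J_2(1)) = e^(1t)·(I + t·N), where N is the 2×2 nilpotent shift.
  For a 1×1 block at λ = 1: exp(t · [1]) = [e^(1t)].

After assembling e^{tJ} and conjugating by P, we get:

e^{tA} =
  [exp(t), t*exp(t), 0]
  [0, exp(t), 0]
  [0, t*exp(t), exp(t)]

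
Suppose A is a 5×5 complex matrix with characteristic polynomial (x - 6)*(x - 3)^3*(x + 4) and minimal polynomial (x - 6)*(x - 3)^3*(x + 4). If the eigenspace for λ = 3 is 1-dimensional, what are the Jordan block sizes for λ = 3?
Block sizes for λ = 3: [3]

Step 1 — from the characteristic polynomial, algebraic multiplicity of λ = 3 is 3. From dim ker(A − (3)·I) = 1, there are exactly 1 Jordan blocks for λ = 3.
Step 2 — from the minimal polynomial, the factor (x − 3)^3 tells us the largest block for λ = 3 has size 3.
Step 3 — with total size 3, 1 blocks, and largest block 3, the block sizes (in nonincreasing order) are [3].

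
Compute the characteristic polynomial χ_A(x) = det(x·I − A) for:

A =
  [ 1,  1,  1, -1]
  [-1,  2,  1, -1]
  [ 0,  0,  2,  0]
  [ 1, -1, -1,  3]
x^4 - 8*x^3 + 24*x^2 - 32*x + 16

Expanding det(x·I − A) (e.g. by cofactor expansion or by noting that A is similar to its Jordan form J, which has the same characteristic polynomial as A) gives
  χ_A(x) = x^4 - 8*x^3 + 24*x^2 - 32*x + 16
which factors as (x - 2)^4. The eigenvalues (with algebraic multiplicities) are λ = 2 with multiplicity 4.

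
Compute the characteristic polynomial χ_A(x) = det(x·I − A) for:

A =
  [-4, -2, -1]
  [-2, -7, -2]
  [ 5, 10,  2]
x^3 + 9*x^2 + 27*x + 27

Expanding det(x·I − A) (e.g. by cofactor expansion or by noting that A is similar to its Jordan form J, which has the same characteristic polynomial as A) gives
  χ_A(x) = x^3 + 9*x^2 + 27*x + 27
which factors as (x + 3)^3. The eigenvalues (with algebraic multiplicities) are λ = -3 with multiplicity 3.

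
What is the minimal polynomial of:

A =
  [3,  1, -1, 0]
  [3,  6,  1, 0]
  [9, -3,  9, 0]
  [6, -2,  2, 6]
x^3 - 18*x^2 + 108*x - 216

The characteristic polynomial is χ_A(x) = (x - 6)^4, so the eigenvalues are known. The minimal polynomial is
  m_A(x) = Π_λ (x − λ)^{k_λ}
where k_λ is the size of the *largest* Jordan block for λ (equivalently, the smallest k with (A − λI)^k v = 0 for every generalised eigenvector v of λ).

  λ = 6: largest Jordan block has size 3, contributing (x − 6)^3

So m_A(x) = (x - 6)^3 = x^3 - 18*x^2 + 108*x - 216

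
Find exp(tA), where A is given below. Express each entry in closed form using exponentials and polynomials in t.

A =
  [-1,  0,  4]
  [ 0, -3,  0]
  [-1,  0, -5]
e^{tA} =
  [2*t*exp(-3*t) + exp(-3*t), 0, 4*t*exp(-3*t)]
  [0, exp(-3*t), 0]
  [-t*exp(-3*t), 0, -2*t*exp(-3*t) + exp(-3*t)]

Strategy: write A = P · J · P⁻¹ where J is a Jordan canonical form, so e^{tA} = P · e^{tJ} · P⁻¹, and e^{tJ} can be computed block-by-block.

A has Jordan form
J =
  [-3,  1,  0]
  [ 0, -3,  0]
  [ 0,  0, -3]
(up to reordering of blocks).

Per-block formulas:
  For a 2×2 Jordan block J_2(-3): exp(t · J_2(-3)) = e^(-3t)·(I + t·N), where N is the 2×2 nilpotent shift.
  For a 1×1 block at λ = -3: exp(t · [-3]) = [e^(-3t)].

After assembling e^{tJ} and conjugating by P, we get:

e^{tA} =
  [2*t*exp(-3*t) + exp(-3*t), 0, 4*t*exp(-3*t)]
  [0, exp(-3*t), 0]
  [-t*exp(-3*t), 0, -2*t*exp(-3*t) + exp(-3*t)]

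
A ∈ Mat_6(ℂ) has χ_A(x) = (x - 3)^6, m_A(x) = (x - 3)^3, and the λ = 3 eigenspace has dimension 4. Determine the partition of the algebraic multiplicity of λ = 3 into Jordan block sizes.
Block sizes for λ = 3: [3, 1, 1, 1]

Step 1 — from the characteristic polynomial, algebraic multiplicity of λ = 3 is 6. From dim ker(A − (3)·I) = 4, there are exactly 4 Jordan blocks for λ = 3.
Step 2 — from the minimal polynomial, the factor (x − 3)^3 tells us the largest block for λ = 3 has size 3.
Step 3 — with total size 6, 4 blocks, and largest block 3, the block sizes (in nonincreasing order) are [3, 1, 1, 1].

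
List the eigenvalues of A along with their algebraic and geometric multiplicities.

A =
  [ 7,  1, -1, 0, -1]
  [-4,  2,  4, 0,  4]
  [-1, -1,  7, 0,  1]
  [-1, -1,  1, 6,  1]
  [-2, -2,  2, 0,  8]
λ = 6: alg = 5, geom = 4

Step 1 — factor the characteristic polynomial to read off the algebraic multiplicities:
  χ_A(x) = (x - 6)^5

Step 2 — compute geometric multiplicities via the rank-nullity identity g(λ) = n − rank(A − λI):
  rank(A − (6)·I) = 1, so dim ker(A − (6)·I) = n − 1 = 4

Summary:
  λ = 6: algebraic multiplicity = 5, geometric multiplicity = 4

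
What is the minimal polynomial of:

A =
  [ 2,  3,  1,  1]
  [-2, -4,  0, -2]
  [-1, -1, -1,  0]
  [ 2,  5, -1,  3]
x^3

The characteristic polynomial is χ_A(x) = x^4, so the eigenvalues are known. The minimal polynomial is
  m_A(x) = Π_λ (x − λ)^{k_λ}
where k_λ is the size of the *largest* Jordan block for λ (equivalently, the smallest k with (A − λI)^k v = 0 for every generalised eigenvector v of λ).

  λ = 0: largest Jordan block has size 3, contributing (x − 0)^3

So m_A(x) = x^3 = x^3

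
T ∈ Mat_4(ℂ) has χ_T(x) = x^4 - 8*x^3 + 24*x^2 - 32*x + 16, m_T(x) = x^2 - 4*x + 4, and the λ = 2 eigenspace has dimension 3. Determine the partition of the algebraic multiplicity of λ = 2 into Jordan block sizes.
Block sizes for λ = 2: [2, 1, 1]

Step 1 — from the characteristic polynomial, algebraic multiplicity of λ = 2 is 4. From dim ker(T − (2)·I) = 3, there are exactly 3 Jordan blocks for λ = 2.
Step 2 — from the minimal polynomial, the factor (x − 2)^2 tells us the largest block for λ = 2 has size 2.
Step 3 — with total size 4, 3 blocks, and largest block 2, the block sizes (in nonincreasing order) are [2, 1, 1].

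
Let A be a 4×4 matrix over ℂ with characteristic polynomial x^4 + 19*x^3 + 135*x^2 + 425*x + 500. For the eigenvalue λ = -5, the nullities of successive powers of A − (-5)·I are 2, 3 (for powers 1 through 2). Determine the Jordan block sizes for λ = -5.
Block sizes for λ = -5: [2, 1]

From the dimensions of kernels of powers, the number of Jordan blocks of size at least j is d_j − d_{j−1} where d_j = dim ker(N^j) (with d_0 = 0). Computing the differences gives [2, 1].
The number of blocks of size exactly k is (#blocks of size ≥ k) − (#blocks of size ≥ k + 1), so the partition is: 1 block(s) of size 1, 1 block(s) of size 2.
In nonincreasing order the block sizes are [2, 1].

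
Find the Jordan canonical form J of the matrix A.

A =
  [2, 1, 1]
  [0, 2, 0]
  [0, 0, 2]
J_2(2) ⊕ J_1(2)

The characteristic polynomial is
  det(x·I − A) = x^3 - 6*x^2 + 12*x - 8 = (x - 2)^3

Eigenvalues and multiplicities (the geometric multiplicity of λ is n − rank(A − λI), which equals the number of Jordan blocks for λ):
  λ = 2: algebraic multiplicity = 3, geometric multiplicity = 2

Determining the block sizes for each eigenvalue:
  λ = 2: 2 blocks summing to 3 forces exactly one block of size 2 and the rest size 1 → block sizes [2, 1]

Assembling the blocks gives a Jordan form
J =
  [2, 1, 0]
  [0, 2, 0]
  [0, 0, 2]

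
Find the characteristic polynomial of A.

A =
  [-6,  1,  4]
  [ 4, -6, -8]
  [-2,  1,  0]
x^3 + 12*x^2 + 48*x + 64

Expanding det(x·I − A) (e.g. by cofactor expansion or by noting that A is similar to its Jordan form J, which has the same characteristic polynomial as A) gives
  χ_A(x) = x^3 + 12*x^2 + 48*x + 64
which factors as (x + 4)^3. The eigenvalues (with algebraic multiplicities) are λ = -4 with multiplicity 3.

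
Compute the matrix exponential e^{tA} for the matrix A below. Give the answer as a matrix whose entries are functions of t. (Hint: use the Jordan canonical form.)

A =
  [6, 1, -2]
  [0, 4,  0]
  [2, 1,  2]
e^{tA} =
  [2*t*exp(4*t) + exp(4*t), t*exp(4*t), -2*t*exp(4*t)]
  [0, exp(4*t), 0]
  [2*t*exp(4*t), t*exp(4*t), -2*t*exp(4*t) + exp(4*t)]

Strategy: write A = P · J · P⁻¹ where J is a Jordan canonical form, so e^{tA} = P · e^{tJ} · P⁻¹, and e^{tJ} can be computed block-by-block.

A has Jordan form
J =
  [4, 1, 0]
  [0, 4, 0]
  [0, 0, 4]
(up to reordering of blocks).

Per-block formulas:
  For a 2×2 Jordan block J_2(4): exp(t · J_2(4)) = e^(4t)·(I + t·N), where N is the 2×2 nilpotent shift.
  For a 1×1 block at λ = 4: exp(t · [4]) = [e^(4t)].

After assembling e^{tJ} and conjugating by P, we get:

e^{tA} =
  [2*t*exp(4*t) + exp(4*t), t*exp(4*t), -2*t*exp(4*t)]
  [0, exp(4*t), 0]
  [2*t*exp(4*t), t*exp(4*t), -2*t*exp(4*t) + exp(4*t)]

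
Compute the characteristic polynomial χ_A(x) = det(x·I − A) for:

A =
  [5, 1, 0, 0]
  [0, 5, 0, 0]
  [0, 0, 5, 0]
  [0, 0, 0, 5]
x^4 - 20*x^3 + 150*x^2 - 500*x + 625

Expanding det(x·I − A) (e.g. by cofactor expansion or by noting that A is similar to its Jordan form J, which has the same characteristic polynomial as A) gives
  χ_A(x) = x^4 - 20*x^3 + 150*x^2 - 500*x + 625
which factors as (x - 5)^4. The eigenvalues (with algebraic multiplicities) are λ = 5 with multiplicity 4.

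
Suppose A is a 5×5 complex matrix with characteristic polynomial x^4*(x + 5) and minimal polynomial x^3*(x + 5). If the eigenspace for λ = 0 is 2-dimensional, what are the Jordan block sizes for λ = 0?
Block sizes for λ = 0: [3, 1]

Step 1 — from the characteristic polynomial, algebraic multiplicity of λ = 0 is 4. From dim ker(A − (0)·I) = 2, there are exactly 2 Jordan blocks for λ = 0.
Step 2 — from the minimal polynomial, the factor (x − 0)^3 tells us the largest block for λ = 0 has size 3.
Step 3 — with total size 4, 2 blocks, and largest block 3, the block sizes (in nonincreasing order) are [3, 1].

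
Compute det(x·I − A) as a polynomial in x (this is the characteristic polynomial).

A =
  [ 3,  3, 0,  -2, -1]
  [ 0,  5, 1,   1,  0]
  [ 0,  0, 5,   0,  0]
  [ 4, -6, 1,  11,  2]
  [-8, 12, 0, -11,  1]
x^5 - 25*x^4 + 250*x^3 - 1250*x^2 + 3125*x - 3125

Expanding det(x·I − A) (e.g. by cofactor expansion or by noting that A is similar to its Jordan form J, which has the same characteristic polynomial as A) gives
  χ_A(x) = x^5 - 25*x^4 + 250*x^3 - 1250*x^2 + 3125*x - 3125
which factors as (x - 5)^5. The eigenvalues (with algebraic multiplicities) are λ = 5 with multiplicity 5.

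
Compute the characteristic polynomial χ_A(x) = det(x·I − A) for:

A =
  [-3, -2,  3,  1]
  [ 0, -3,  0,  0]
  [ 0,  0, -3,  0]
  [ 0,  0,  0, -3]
x^4 + 12*x^3 + 54*x^2 + 108*x + 81

Expanding det(x·I − A) (e.g. by cofactor expansion or by noting that A is similar to its Jordan form J, which has the same characteristic polynomial as A) gives
  χ_A(x) = x^4 + 12*x^3 + 54*x^2 + 108*x + 81
which factors as (x + 3)^4. The eigenvalues (with algebraic multiplicities) are λ = -3 with multiplicity 4.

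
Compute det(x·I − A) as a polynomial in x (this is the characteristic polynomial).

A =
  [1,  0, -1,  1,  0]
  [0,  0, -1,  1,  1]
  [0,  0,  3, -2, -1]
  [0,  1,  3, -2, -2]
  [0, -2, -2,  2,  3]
x^5 - 5*x^4 + 10*x^3 - 10*x^2 + 5*x - 1

Expanding det(x·I − A) (e.g. by cofactor expansion or by noting that A is similar to its Jordan form J, which has the same characteristic polynomial as A) gives
  χ_A(x) = x^5 - 5*x^4 + 10*x^3 - 10*x^2 + 5*x - 1
which factors as (x - 1)^5. The eigenvalues (with algebraic multiplicities) are λ = 1 with multiplicity 5.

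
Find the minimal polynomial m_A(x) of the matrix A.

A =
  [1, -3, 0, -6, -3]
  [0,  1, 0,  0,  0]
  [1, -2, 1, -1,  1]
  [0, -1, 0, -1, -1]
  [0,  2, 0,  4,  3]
x^2 - 2*x + 1

The characteristic polynomial is χ_A(x) = (x - 1)^5, so the eigenvalues are known. The minimal polynomial is
  m_A(x) = Π_λ (x − λ)^{k_λ}
where k_λ is the size of the *largest* Jordan block for λ (equivalently, the smallest k with (A − λI)^k v = 0 for every generalised eigenvector v of λ).

  λ = 1: largest Jordan block has size 2, contributing (x − 1)^2

So m_A(x) = (x - 1)^2 = x^2 - 2*x + 1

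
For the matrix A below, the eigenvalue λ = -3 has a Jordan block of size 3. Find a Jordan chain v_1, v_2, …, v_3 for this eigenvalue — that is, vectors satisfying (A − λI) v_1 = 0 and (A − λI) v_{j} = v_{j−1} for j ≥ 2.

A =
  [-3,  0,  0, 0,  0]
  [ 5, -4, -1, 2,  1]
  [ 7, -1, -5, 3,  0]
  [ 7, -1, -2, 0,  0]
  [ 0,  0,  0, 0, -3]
A Jordan chain for λ = -3 of length 3:
v_1 = (0, 2, 2, 2, 0)ᵀ
v_2 = (0, 5, 7, 7, 0)ᵀ
v_3 = (1, 0, 0, 0, 0)ᵀ

Let N = A − (-3)·I. We want v_3 with N^3 v_3 = 0 but N^2 v_3 ≠ 0; then v_{j-1} := N · v_j for j = 3, …, 2.

Pick v_3 = (1, 0, 0, 0, 0)ᵀ.
Then v_2 = N · v_3 = (0, 5, 7, 7, 0)ᵀ.
Then v_1 = N · v_2 = (0, 2, 2, 2, 0)ᵀ.

Sanity check: (A − (-3)·I) v_1 = (0, 0, 0, 0, 0)ᵀ = 0. ✓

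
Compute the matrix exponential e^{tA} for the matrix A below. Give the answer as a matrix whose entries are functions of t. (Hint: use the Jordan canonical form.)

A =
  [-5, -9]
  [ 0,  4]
e^{tA} =
  [exp(-5*t), -exp(4*t) + exp(-5*t)]
  [0, exp(4*t)]

Strategy: write A = P · J · P⁻¹ where J is a Jordan canonical form, so e^{tA} = P · e^{tJ} · P⁻¹, and e^{tJ} can be computed block-by-block.

A has Jordan form
J =
  [-5, 0]
  [ 0, 4]
(up to reordering of blocks).

Per-block formulas:
  For a 1×1 block at λ = 4: exp(t · [4]) = [e^(4t)].
  For a 1×1 block at λ = -5: exp(t · [-5]) = [e^(-5t)].

After assembling e^{tJ} and conjugating by P, we get:

e^{tA} =
  [exp(-5*t), -exp(4*t) + exp(-5*t)]
  [0, exp(4*t)]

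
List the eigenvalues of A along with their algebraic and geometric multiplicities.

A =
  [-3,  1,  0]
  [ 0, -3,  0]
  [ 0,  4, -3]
λ = -3: alg = 3, geom = 2

Step 1 — factor the characteristic polynomial to read off the algebraic multiplicities:
  χ_A(x) = (x + 3)^3

Step 2 — compute geometric multiplicities via the rank-nullity identity g(λ) = n − rank(A − λI):
  rank(A − (-3)·I) = 1, so dim ker(A − (-3)·I) = n − 1 = 2

Summary:
  λ = -3: algebraic multiplicity = 3, geometric multiplicity = 2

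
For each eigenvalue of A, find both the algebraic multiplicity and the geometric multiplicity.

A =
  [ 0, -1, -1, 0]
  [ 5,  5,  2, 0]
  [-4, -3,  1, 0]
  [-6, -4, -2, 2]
λ = 2: alg = 4, geom = 2

Step 1 — factor the characteristic polynomial to read off the algebraic multiplicities:
  χ_A(x) = (x - 2)^4

Step 2 — compute geometric multiplicities via the rank-nullity identity g(λ) = n − rank(A − λI):
  rank(A − (2)·I) = 2, so dim ker(A − (2)·I) = n − 2 = 2

Summary:
  λ = 2: algebraic multiplicity = 4, geometric multiplicity = 2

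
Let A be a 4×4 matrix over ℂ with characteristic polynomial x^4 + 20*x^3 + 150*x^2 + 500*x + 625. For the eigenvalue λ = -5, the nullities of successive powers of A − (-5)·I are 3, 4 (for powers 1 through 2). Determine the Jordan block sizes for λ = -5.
Block sizes for λ = -5: [2, 1, 1]

From the dimensions of kernels of powers, the number of Jordan blocks of size at least j is d_j − d_{j−1} where d_j = dim ker(N^j) (with d_0 = 0). Computing the differences gives [3, 1].
The number of blocks of size exactly k is (#blocks of size ≥ k) − (#blocks of size ≥ k + 1), so the partition is: 2 block(s) of size 1, 1 block(s) of size 2.
In nonincreasing order the block sizes are [2, 1, 1].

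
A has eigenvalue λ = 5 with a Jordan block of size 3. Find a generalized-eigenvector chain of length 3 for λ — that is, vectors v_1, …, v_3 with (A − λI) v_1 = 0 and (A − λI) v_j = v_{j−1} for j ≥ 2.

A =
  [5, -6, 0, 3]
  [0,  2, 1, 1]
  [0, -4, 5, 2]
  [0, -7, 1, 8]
A Jordan chain for λ = 5 of length 3:
v_1 = (-3, -2, -2, -4)ᵀ
v_2 = (-6, -3, -4, -7)ᵀ
v_3 = (0, 1, 0, 0)ᵀ

Let N = A − (5)·I. We want v_3 with N^3 v_3 = 0 but N^2 v_3 ≠ 0; then v_{j-1} := N · v_j for j = 3, …, 2.

Pick v_3 = (0, 1, 0, 0)ᵀ.
Then v_2 = N · v_3 = (-6, -3, -4, -7)ᵀ.
Then v_1 = N · v_2 = (-3, -2, -2, -4)ᵀ.

Sanity check: (A − (5)·I) v_1 = (0, 0, 0, 0)ᵀ = 0. ✓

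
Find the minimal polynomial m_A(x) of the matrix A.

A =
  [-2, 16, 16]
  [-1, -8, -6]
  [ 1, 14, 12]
x^3 - 2*x^2 - 20*x - 24

The characteristic polynomial is χ_A(x) = (x - 6)*(x + 2)^2, so the eigenvalues are known. The minimal polynomial is
  m_A(x) = Π_λ (x − λ)^{k_λ}
where k_λ is the size of the *largest* Jordan block for λ (equivalently, the smallest k with (A − λI)^k v = 0 for every generalised eigenvector v of λ).

  λ = -2: largest Jordan block has size 2, contributing (x + 2)^2
  λ = 6: largest Jordan block has size 1, contributing (x − 6)

So m_A(x) = (x - 6)*(x + 2)^2 = x^3 - 2*x^2 - 20*x - 24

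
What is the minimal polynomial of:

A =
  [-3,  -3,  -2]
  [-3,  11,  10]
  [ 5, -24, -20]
x^3 + 12*x^2 + 48*x + 64

The characteristic polynomial is χ_A(x) = (x + 4)^3, so the eigenvalues are known. The minimal polynomial is
  m_A(x) = Π_λ (x − λ)^{k_λ}
where k_λ is the size of the *largest* Jordan block for λ (equivalently, the smallest k with (A − λI)^k v = 0 for every generalised eigenvector v of λ).

  λ = -4: largest Jordan block has size 3, contributing (x + 4)^3

So m_A(x) = (x + 4)^3 = x^3 + 12*x^2 + 48*x + 64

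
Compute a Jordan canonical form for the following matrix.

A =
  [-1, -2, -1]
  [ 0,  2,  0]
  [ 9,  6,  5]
J_2(2) ⊕ J_1(2)

The characteristic polynomial is
  det(x·I − A) = x^3 - 6*x^2 + 12*x - 8 = (x - 2)^3

Eigenvalues and multiplicities (the geometric multiplicity of λ is n − rank(A − λI), which equals the number of Jordan blocks for λ):
  λ = 2: algebraic multiplicity = 3, geometric multiplicity = 2

Determining the block sizes for each eigenvalue:
  λ = 2: 2 blocks summing to 3 forces exactly one block of size 2 and the rest size 1 → block sizes [2, 1]

Assembling the blocks gives a Jordan form
J =
  [2, 1, 0]
  [0, 2, 0]
  [0, 0, 2]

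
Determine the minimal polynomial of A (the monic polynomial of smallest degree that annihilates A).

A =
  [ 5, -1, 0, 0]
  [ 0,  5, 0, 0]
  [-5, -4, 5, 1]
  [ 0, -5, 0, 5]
x^2 - 10*x + 25

The characteristic polynomial is χ_A(x) = (x - 5)^4, so the eigenvalues are known. The minimal polynomial is
  m_A(x) = Π_λ (x − λ)^{k_λ}
where k_λ is the size of the *largest* Jordan block for λ (equivalently, the smallest k with (A − λI)^k v = 0 for every generalised eigenvector v of λ).

  λ = 5: largest Jordan block has size 2, contributing (x − 5)^2

So m_A(x) = (x - 5)^2 = x^2 - 10*x + 25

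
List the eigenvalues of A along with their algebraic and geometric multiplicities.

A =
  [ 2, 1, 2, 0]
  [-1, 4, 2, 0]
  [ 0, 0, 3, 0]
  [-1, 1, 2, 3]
λ = 3: alg = 4, geom = 3

Step 1 — factor the characteristic polynomial to read off the algebraic multiplicities:
  χ_A(x) = (x - 3)^4

Step 2 — compute geometric multiplicities via the rank-nullity identity g(λ) = n − rank(A − λI):
  rank(A − (3)·I) = 1, so dim ker(A − (3)·I) = n − 1 = 3

Summary:
  λ = 3: algebraic multiplicity = 4, geometric multiplicity = 3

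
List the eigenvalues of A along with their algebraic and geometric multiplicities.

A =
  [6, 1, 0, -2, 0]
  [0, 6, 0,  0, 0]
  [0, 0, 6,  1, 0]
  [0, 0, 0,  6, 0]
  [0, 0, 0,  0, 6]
λ = 6: alg = 5, geom = 3

Step 1 — factor the characteristic polynomial to read off the algebraic multiplicities:
  χ_A(x) = (x - 6)^5

Step 2 — compute geometric multiplicities via the rank-nullity identity g(λ) = n − rank(A − λI):
  rank(A − (6)·I) = 2, so dim ker(A − (6)·I) = n − 2 = 3

Summary:
  λ = 6: algebraic multiplicity = 5, geometric multiplicity = 3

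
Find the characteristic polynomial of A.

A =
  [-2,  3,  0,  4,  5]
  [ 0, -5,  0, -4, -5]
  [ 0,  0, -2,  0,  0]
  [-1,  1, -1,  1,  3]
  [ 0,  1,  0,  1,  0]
x^5 + 8*x^4 + 25*x^3 + 38*x^2 + 28*x + 8

Expanding det(x·I − A) (e.g. by cofactor expansion or by noting that A is similar to its Jordan form J, which has the same characteristic polynomial as A) gives
  χ_A(x) = x^5 + 8*x^4 + 25*x^3 + 38*x^2 + 28*x + 8
which factors as (x + 1)^2*(x + 2)^3. The eigenvalues (with algebraic multiplicities) are λ = -2 with multiplicity 3, λ = -1 with multiplicity 2.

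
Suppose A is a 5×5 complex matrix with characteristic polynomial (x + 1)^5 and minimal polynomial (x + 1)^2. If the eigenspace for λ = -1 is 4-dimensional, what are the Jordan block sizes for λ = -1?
Block sizes for λ = -1: [2, 1, 1, 1]

Step 1 — from the characteristic polynomial, algebraic multiplicity of λ = -1 is 5. From dim ker(A − (-1)·I) = 4, there are exactly 4 Jordan blocks for λ = -1.
Step 2 — from the minimal polynomial, the factor (x + 1)^2 tells us the largest block for λ = -1 has size 2.
Step 3 — with total size 5, 4 blocks, and largest block 2, the block sizes (in nonincreasing order) are [2, 1, 1, 1].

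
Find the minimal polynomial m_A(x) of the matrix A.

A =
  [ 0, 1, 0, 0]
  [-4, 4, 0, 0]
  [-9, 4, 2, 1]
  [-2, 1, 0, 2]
x^2 - 4*x + 4

The characteristic polynomial is χ_A(x) = (x - 2)^4, so the eigenvalues are known. The minimal polynomial is
  m_A(x) = Π_λ (x − λ)^{k_λ}
where k_λ is the size of the *largest* Jordan block for λ (equivalently, the smallest k with (A − λI)^k v = 0 for every generalised eigenvector v of λ).

  λ = 2: largest Jordan block has size 2, contributing (x − 2)^2

So m_A(x) = (x - 2)^2 = x^2 - 4*x + 4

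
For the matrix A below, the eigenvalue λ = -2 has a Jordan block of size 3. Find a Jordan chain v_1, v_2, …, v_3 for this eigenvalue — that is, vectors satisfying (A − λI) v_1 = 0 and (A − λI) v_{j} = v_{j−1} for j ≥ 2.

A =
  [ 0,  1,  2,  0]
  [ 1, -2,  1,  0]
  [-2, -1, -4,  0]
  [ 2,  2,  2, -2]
A Jordan chain for λ = -2 of length 3:
v_1 = (1, 0, -1, 2)ᵀ
v_2 = (2, 1, -2, 2)ᵀ
v_3 = (1, 0, 0, 0)ᵀ

Let N = A − (-2)·I. We want v_3 with N^3 v_3 = 0 but N^2 v_3 ≠ 0; then v_{j-1} := N · v_j for j = 3, …, 2.

Pick v_3 = (1, 0, 0, 0)ᵀ.
Then v_2 = N · v_3 = (2, 1, -2, 2)ᵀ.
Then v_1 = N · v_2 = (1, 0, -1, 2)ᵀ.

Sanity check: (A − (-2)·I) v_1 = (0, 0, 0, 0)ᵀ = 0. ✓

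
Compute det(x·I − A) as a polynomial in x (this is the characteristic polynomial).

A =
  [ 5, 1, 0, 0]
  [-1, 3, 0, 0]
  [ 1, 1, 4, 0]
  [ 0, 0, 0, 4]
x^4 - 16*x^3 + 96*x^2 - 256*x + 256

Expanding det(x·I − A) (e.g. by cofactor expansion or by noting that A is similar to its Jordan form J, which has the same characteristic polynomial as A) gives
  χ_A(x) = x^4 - 16*x^3 + 96*x^2 - 256*x + 256
which factors as (x - 4)^4. The eigenvalues (with algebraic multiplicities) are λ = 4 with multiplicity 4.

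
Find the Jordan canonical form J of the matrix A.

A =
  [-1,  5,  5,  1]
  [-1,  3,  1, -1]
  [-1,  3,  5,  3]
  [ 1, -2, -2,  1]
J_3(2) ⊕ J_1(2)

The characteristic polynomial is
  det(x·I − A) = x^4 - 8*x^3 + 24*x^2 - 32*x + 16 = (x - 2)^4

Eigenvalues and multiplicities (the geometric multiplicity of λ is n − rank(A − λI), which equals the number of Jordan blocks for λ):
  λ = 2: algebraic multiplicity = 4, geometric multiplicity = 2

Determining the block sizes for each eigenvalue:
  λ = 2: with am = 4 and gm = 2, the partition is not yet determined (e.g. several partitions of 4 into 2 parts exist). Let N = A − (2)·I. Computing rank(N^1) = 2, rank(N^2) = 1, rank(N^3) = 0; the number of blocks of size ≥ j is rank(N^{j−1}) − rank(N^j), giving [2, 1, 1]. So we have 1 block(s) of size 3, 1 block(s) of size 1 → block sizes [3, 1]

Assembling the blocks gives a Jordan form
J =
  [2, 1, 0, 0]
  [0, 2, 1, 0]
  [0, 0, 2, 0]
  [0, 0, 0, 2]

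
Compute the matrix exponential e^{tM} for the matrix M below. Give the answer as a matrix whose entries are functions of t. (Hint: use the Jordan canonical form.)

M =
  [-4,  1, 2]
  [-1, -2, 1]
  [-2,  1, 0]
e^{tM} =
  [-t^2*exp(-2*t)/2 - 2*t*exp(-2*t) + exp(-2*t), t*exp(-2*t), t^2*exp(-2*t)/2 + 2*t*exp(-2*t)]
  [-t*exp(-2*t), exp(-2*t), t*exp(-2*t)]
  [-t^2*exp(-2*t)/2 - 2*t*exp(-2*t), t*exp(-2*t), t^2*exp(-2*t)/2 + 2*t*exp(-2*t) + exp(-2*t)]

Strategy: write M = P · J · P⁻¹ where J is a Jordan canonical form, so e^{tM} = P · e^{tJ} · P⁻¹, and e^{tJ} can be computed block-by-block.

M has Jordan form
J =
  [-2,  1,  0]
  [ 0, -2,  1]
  [ 0,  0, -2]
(up to reordering of blocks).

Per-block formulas:
  For a 3×3 Jordan block J_3(-2): exp(t · J_3(-2)) = e^(-2t)·(I + t·N + (t^2/2)·N^2), where N is the 3×3 nilpotent shift.

After assembling e^{tJ} and conjugating by P, we get:

e^{tM} =
  [-t^2*exp(-2*t)/2 - 2*t*exp(-2*t) + exp(-2*t), t*exp(-2*t), t^2*exp(-2*t)/2 + 2*t*exp(-2*t)]
  [-t*exp(-2*t), exp(-2*t), t*exp(-2*t)]
  [-t^2*exp(-2*t)/2 - 2*t*exp(-2*t), t*exp(-2*t), t^2*exp(-2*t)/2 + 2*t*exp(-2*t) + exp(-2*t)]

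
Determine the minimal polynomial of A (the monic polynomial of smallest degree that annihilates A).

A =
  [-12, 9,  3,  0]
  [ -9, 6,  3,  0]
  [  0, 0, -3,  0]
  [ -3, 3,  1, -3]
x^2 + 6*x + 9

The characteristic polynomial is χ_A(x) = (x + 3)^4, so the eigenvalues are known. The minimal polynomial is
  m_A(x) = Π_λ (x − λ)^{k_λ}
where k_λ is the size of the *largest* Jordan block for λ (equivalently, the smallest k with (A − λI)^k v = 0 for every generalised eigenvector v of λ).

  λ = -3: largest Jordan block has size 2, contributing (x + 3)^2

So m_A(x) = (x + 3)^2 = x^2 + 6*x + 9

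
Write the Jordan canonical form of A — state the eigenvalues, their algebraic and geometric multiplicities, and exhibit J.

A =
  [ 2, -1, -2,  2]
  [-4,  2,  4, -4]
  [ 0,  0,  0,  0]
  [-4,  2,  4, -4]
J_2(0) ⊕ J_1(0) ⊕ J_1(0)

The characteristic polynomial is
  det(x·I − A) = x^4

Eigenvalues and multiplicities (the geometric multiplicity of λ is n − rank(A − λI), which equals the number of Jordan blocks for λ):
  λ = 0: algebraic multiplicity = 4, geometric multiplicity = 3

Determining the block sizes for each eigenvalue:
  λ = 0: 3 blocks summing to 4 forces exactly one block of size 2 and the rest size 1 → block sizes [2, 1, 1]

Assembling the blocks gives a Jordan form
J =
  [0, 1, 0, 0]
  [0, 0, 0, 0]
  [0, 0, 0, 0]
  [0, 0, 0, 0]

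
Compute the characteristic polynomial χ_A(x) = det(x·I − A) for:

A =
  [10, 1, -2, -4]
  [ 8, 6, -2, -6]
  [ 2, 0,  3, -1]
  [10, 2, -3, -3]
x^4 - 16*x^3 + 96*x^2 - 256*x + 256

Expanding det(x·I − A) (e.g. by cofactor expansion or by noting that A is similar to its Jordan form J, which has the same characteristic polynomial as A) gives
  χ_A(x) = x^4 - 16*x^3 + 96*x^2 - 256*x + 256
which factors as (x - 4)^4. The eigenvalues (with algebraic multiplicities) are λ = 4 with multiplicity 4.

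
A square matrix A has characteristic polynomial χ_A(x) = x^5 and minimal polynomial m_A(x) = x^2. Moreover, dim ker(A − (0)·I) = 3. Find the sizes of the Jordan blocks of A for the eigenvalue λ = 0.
Block sizes for λ = 0: [2, 2, 1]

Step 1 — from the characteristic polynomial, algebraic multiplicity of λ = 0 is 5. From dim ker(A − (0)·I) = 3, there are exactly 3 Jordan blocks for λ = 0.
Step 2 — from the minimal polynomial, the factor (x − 0)^2 tells us the largest block for λ = 0 has size 2.
Step 3 — with total size 5, 3 blocks, and largest block 2, the block sizes (in nonincreasing order) are [2, 2, 1].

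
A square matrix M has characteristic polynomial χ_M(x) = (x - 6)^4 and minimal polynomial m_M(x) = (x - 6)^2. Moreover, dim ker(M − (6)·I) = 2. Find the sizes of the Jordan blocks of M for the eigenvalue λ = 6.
Block sizes for λ = 6: [2, 2]

Step 1 — from the characteristic polynomial, algebraic multiplicity of λ = 6 is 4. From dim ker(M − (6)·I) = 2, there are exactly 2 Jordan blocks for λ = 6.
Step 2 — from the minimal polynomial, the factor (x − 6)^2 tells us the largest block for λ = 6 has size 2.
Step 3 — with total size 4, 2 blocks, and largest block 2, the block sizes (in nonincreasing order) are [2, 2].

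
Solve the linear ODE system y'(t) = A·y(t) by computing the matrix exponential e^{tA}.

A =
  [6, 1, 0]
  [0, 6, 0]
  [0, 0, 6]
e^{tA} =
  [exp(6*t), t*exp(6*t), 0]
  [0, exp(6*t), 0]
  [0, 0, exp(6*t)]

Strategy: write A = P · J · P⁻¹ where J is a Jordan canonical form, so e^{tA} = P · e^{tJ} · P⁻¹, and e^{tJ} can be computed block-by-block.

A has Jordan form
J =
  [6, 1, 0]
  [0, 6, 0]
  [0, 0, 6]
(up to reordering of blocks).

Per-block formulas:
  For a 2×2 Jordan block J_2(6): exp(t · J_2(6)) = e^(6t)·(I + t·N), where N is the 2×2 nilpotent shift.
  For a 1×1 block at λ = 6: exp(t · [6]) = [e^(6t)].

After assembling e^{tJ} and conjugating by P, we get:

e^{tA} =
  [exp(6*t), t*exp(6*t), 0]
  [0, exp(6*t), 0]
  [0, 0, exp(6*t)]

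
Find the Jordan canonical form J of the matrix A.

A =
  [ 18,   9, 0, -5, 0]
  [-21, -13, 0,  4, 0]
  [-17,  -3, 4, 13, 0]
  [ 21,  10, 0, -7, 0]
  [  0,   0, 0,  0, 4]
J_2(-3) ⊕ J_2(4) ⊕ J_1(4)

The characteristic polynomial is
  det(x·I − A) = x^5 - 6*x^4 - 15*x^3 + 116*x^2 + 48*x - 576 = (x - 4)^3*(x + 3)^2

Eigenvalues and multiplicities (the geometric multiplicity of λ is n − rank(A − λI), which equals the number of Jordan blocks for λ):
  λ = -3: algebraic multiplicity = 2, geometric multiplicity = 1
  λ = 4: algebraic multiplicity = 3, geometric multiplicity = 2

Determining the block sizes for each eigenvalue:
  λ = -3: one block (gm = 1), so the single block has size am = 2 → block sizes [2]
  λ = 4: 2 blocks summing to 3 forces exactly one block of size 2 and the rest size 1 → block sizes [2, 1]

Assembling the blocks gives a Jordan form
J =
  [-3,  1, 0, 0, 0]
  [ 0, -3, 0, 0, 0]
  [ 0,  0, 4, 1, 0]
  [ 0,  0, 0, 4, 0]
  [ 0,  0, 0, 0, 4]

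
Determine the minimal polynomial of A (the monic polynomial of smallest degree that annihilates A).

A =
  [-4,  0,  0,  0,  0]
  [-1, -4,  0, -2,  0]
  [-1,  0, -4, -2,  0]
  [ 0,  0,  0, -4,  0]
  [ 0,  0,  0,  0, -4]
x^2 + 8*x + 16

The characteristic polynomial is χ_A(x) = (x + 4)^5, so the eigenvalues are known. The minimal polynomial is
  m_A(x) = Π_λ (x − λ)^{k_λ}
where k_λ is the size of the *largest* Jordan block for λ (equivalently, the smallest k with (A − λI)^k v = 0 for every generalised eigenvector v of λ).

  λ = -4: largest Jordan block has size 2, contributing (x + 4)^2

So m_A(x) = (x + 4)^2 = x^2 + 8*x + 16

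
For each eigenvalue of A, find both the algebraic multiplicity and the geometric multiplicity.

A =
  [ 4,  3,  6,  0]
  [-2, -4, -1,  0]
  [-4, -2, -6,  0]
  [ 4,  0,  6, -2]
λ = -2: alg = 4, geom = 2

Step 1 — factor the characteristic polynomial to read off the algebraic multiplicities:
  χ_A(x) = (x + 2)^4

Step 2 — compute geometric multiplicities via the rank-nullity identity g(λ) = n − rank(A − λI):
  rank(A − (-2)·I) = 2, so dim ker(A − (-2)·I) = n − 2 = 2

Summary:
  λ = -2: algebraic multiplicity = 4, geometric multiplicity = 2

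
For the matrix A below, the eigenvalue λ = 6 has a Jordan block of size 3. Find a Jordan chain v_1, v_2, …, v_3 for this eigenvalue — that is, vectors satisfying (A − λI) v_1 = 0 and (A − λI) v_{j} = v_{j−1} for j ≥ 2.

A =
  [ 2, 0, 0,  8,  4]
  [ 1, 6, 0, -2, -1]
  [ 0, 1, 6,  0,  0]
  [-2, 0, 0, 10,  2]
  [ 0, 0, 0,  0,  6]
A Jordan chain for λ = 6 of length 3:
v_1 = (0, 0, 1, 0, 0)ᵀ
v_2 = (-4, 1, 0, -2, 0)ᵀ
v_3 = (1, 0, 0, 0, 0)ᵀ

Let N = A − (6)·I. We want v_3 with N^3 v_3 = 0 but N^2 v_3 ≠ 0; then v_{j-1} := N · v_j for j = 3, …, 2.

Pick v_3 = (1, 0, 0, 0, 0)ᵀ.
Then v_2 = N · v_3 = (-4, 1, 0, -2, 0)ᵀ.
Then v_1 = N · v_2 = (0, 0, 1, 0, 0)ᵀ.

Sanity check: (A − (6)·I) v_1 = (0, 0, 0, 0, 0)ᵀ = 0. ✓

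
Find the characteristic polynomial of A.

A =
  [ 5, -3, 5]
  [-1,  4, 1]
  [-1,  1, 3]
x^3 - 12*x^2 + 48*x - 64

Expanding det(x·I − A) (e.g. by cofactor expansion or by noting that A is similar to its Jordan form J, which has the same characteristic polynomial as A) gives
  χ_A(x) = x^3 - 12*x^2 + 48*x - 64
which factors as (x - 4)^3. The eigenvalues (with algebraic multiplicities) are λ = 4 with multiplicity 3.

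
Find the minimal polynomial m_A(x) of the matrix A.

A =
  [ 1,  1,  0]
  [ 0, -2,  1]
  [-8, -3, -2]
x^3 + 3*x^2 + 3*x + 1

The characteristic polynomial is χ_A(x) = (x + 1)^3, so the eigenvalues are known. The minimal polynomial is
  m_A(x) = Π_λ (x − λ)^{k_λ}
where k_λ is the size of the *largest* Jordan block for λ (equivalently, the smallest k with (A − λI)^k v = 0 for every generalised eigenvector v of λ).

  λ = -1: largest Jordan block has size 3, contributing (x + 1)^3

So m_A(x) = (x + 1)^3 = x^3 + 3*x^2 + 3*x + 1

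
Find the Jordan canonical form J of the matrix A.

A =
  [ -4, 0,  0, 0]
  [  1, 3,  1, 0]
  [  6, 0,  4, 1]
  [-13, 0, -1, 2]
J_1(-4) ⊕ J_3(3)

The characteristic polynomial is
  det(x·I − A) = x^4 - 5*x^3 - 9*x^2 + 81*x - 108 = (x - 3)^3*(x + 4)

Eigenvalues and multiplicities (the geometric multiplicity of λ is n − rank(A − λI), which equals the number of Jordan blocks for λ):
  λ = -4: algebraic multiplicity = 1, geometric multiplicity = 1
  λ = 3: algebraic multiplicity = 3, geometric multiplicity = 1

Determining the block sizes for each eigenvalue:
  λ = -4: one block (gm = 1), so the single block has size am = 1 → block sizes [1]
  λ = 3: one block (gm = 1), so the single block has size am = 3 → block sizes [3]

Assembling the blocks gives a Jordan form
J =
  [-4, 0, 0, 0]
  [ 0, 3, 1, 0]
  [ 0, 0, 3, 1]
  [ 0, 0, 0, 3]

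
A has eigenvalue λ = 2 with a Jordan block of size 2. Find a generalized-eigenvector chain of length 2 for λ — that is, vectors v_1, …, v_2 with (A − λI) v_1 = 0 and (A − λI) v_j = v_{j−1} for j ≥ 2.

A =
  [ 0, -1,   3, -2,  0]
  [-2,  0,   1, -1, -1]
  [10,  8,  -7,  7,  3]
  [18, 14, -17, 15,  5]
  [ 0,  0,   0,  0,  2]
A Jordan chain for λ = 2 of length 2:
v_1 = (-2, -2, 10, 18, 0)ᵀ
v_2 = (1, 0, 0, 0, 0)ᵀ

Let N = A − (2)·I. We want v_2 with N^2 v_2 = 0 but N^1 v_2 ≠ 0; then v_{j-1} := N · v_j for j = 2, …, 2.

Pick v_2 = (1, 0, 0, 0, 0)ᵀ.
Then v_1 = N · v_2 = (-2, -2, 10, 18, 0)ᵀ.

Sanity check: (A − (2)·I) v_1 = (0, 0, 0, 0, 0)ᵀ = 0. ✓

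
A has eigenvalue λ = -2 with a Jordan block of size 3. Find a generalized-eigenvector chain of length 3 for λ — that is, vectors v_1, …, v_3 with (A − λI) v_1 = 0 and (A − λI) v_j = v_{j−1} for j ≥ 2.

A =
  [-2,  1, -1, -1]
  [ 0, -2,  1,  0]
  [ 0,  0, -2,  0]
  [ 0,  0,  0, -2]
A Jordan chain for λ = -2 of length 3:
v_1 = (1, 0, 0, 0)ᵀ
v_2 = (-1, 1, 0, 0)ᵀ
v_3 = (0, 0, 1, 0)ᵀ

Let N = A − (-2)·I. We want v_3 with N^3 v_3 = 0 but N^2 v_3 ≠ 0; then v_{j-1} := N · v_j for j = 3, …, 2.

Pick v_3 = (0, 0, 1, 0)ᵀ.
Then v_2 = N · v_3 = (-1, 1, 0, 0)ᵀ.
Then v_1 = N · v_2 = (1, 0, 0, 0)ᵀ.

Sanity check: (A − (-2)·I) v_1 = (0, 0, 0, 0)ᵀ = 0. ✓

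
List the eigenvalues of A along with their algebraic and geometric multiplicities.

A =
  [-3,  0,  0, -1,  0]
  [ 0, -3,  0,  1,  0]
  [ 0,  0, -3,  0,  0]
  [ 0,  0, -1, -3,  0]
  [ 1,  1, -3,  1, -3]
λ = -3: alg = 5, geom = 2

Step 1 — factor the characteristic polynomial to read off the algebraic multiplicities:
  χ_A(x) = (x + 3)^5

Step 2 — compute geometric multiplicities via the rank-nullity identity g(λ) = n − rank(A − λI):
  rank(A − (-3)·I) = 3, so dim ker(A − (-3)·I) = n − 3 = 2

Summary:
  λ = -3: algebraic multiplicity = 5, geometric multiplicity = 2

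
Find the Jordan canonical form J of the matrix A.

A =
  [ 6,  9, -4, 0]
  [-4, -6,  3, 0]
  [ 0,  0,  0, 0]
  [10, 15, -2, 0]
J_3(0) ⊕ J_1(0)

The characteristic polynomial is
  det(x·I − A) = x^4

Eigenvalues and multiplicities (the geometric multiplicity of λ is n − rank(A − λI), which equals the number of Jordan blocks for λ):
  λ = 0: algebraic multiplicity = 4, geometric multiplicity = 2

Determining the block sizes for each eigenvalue:
  λ = 0: with am = 4 and gm = 2, the partition is not yet determined (e.g. several partitions of 4 into 2 parts exist). Let N = A − (0)·I. Computing rank(N^1) = 2, rank(N^2) = 1, rank(N^3) = 0; the number of blocks of size ≥ j is rank(N^{j−1}) − rank(N^j), giving [2, 1, 1]. So we have 1 block(s) of size 3, 1 block(s) of size 1 → block sizes [3, 1]

Assembling the blocks gives a Jordan form
J =
  [0, 1, 0, 0]
  [0, 0, 1, 0]
  [0, 0, 0, 0]
  [0, 0, 0, 0]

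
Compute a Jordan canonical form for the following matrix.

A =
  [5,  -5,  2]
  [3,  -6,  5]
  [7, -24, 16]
J_3(5)

The characteristic polynomial is
  det(x·I − A) = x^3 - 15*x^2 + 75*x - 125 = (x - 5)^3

Eigenvalues and multiplicities (the geometric multiplicity of λ is n − rank(A − λI), which equals the number of Jordan blocks for λ):
  λ = 5: algebraic multiplicity = 3, geometric multiplicity = 1

Determining the block sizes for each eigenvalue:
  λ = 5: one block (gm = 1), so the single block has size am = 3 → block sizes [3]

Assembling the blocks gives a Jordan form
J =
  [5, 1, 0]
  [0, 5, 1]
  [0, 0, 5]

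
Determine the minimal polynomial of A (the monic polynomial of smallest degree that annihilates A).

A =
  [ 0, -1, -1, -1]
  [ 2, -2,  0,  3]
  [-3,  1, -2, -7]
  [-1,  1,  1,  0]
x^3 + 3*x^2 + 3*x + 1

The characteristic polynomial is χ_A(x) = (x + 1)^4, so the eigenvalues are known. The minimal polynomial is
  m_A(x) = Π_λ (x − λ)^{k_λ}
where k_λ is the size of the *largest* Jordan block for λ (equivalently, the smallest k with (A − λI)^k v = 0 for every generalised eigenvector v of λ).

  λ = -1: largest Jordan block has size 3, contributing (x + 1)^3

So m_A(x) = (x + 1)^3 = x^3 + 3*x^2 + 3*x + 1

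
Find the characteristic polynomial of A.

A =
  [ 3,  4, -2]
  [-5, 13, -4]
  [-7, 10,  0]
x^3 - 16*x^2 + 85*x - 150

Expanding det(x·I − A) (e.g. by cofactor expansion or by noting that A is similar to its Jordan form J, which has the same characteristic polynomial as A) gives
  χ_A(x) = x^3 - 16*x^2 + 85*x - 150
which factors as (x - 6)*(x - 5)^2. The eigenvalues (with algebraic multiplicities) are λ = 5 with multiplicity 2, λ = 6 with multiplicity 1.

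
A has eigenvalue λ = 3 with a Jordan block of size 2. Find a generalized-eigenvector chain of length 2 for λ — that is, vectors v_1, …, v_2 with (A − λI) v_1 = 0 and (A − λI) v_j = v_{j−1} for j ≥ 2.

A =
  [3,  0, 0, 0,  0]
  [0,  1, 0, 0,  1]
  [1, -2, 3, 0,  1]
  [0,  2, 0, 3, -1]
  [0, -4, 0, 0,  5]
A Jordan chain for λ = 3 of length 2:
v_1 = (0, 0, 1, 0, 0)ᵀ
v_2 = (1, 0, 0, 0, 0)ᵀ

Let N = A − (3)·I. We want v_2 with N^2 v_2 = 0 but N^1 v_2 ≠ 0; then v_{j-1} := N · v_j for j = 2, …, 2.

Pick v_2 = (1, 0, 0, 0, 0)ᵀ.
Then v_1 = N · v_2 = (0, 0, 1, 0, 0)ᵀ.

Sanity check: (A − (3)·I) v_1 = (0, 0, 0, 0, 0)ᵀ = 0. ✓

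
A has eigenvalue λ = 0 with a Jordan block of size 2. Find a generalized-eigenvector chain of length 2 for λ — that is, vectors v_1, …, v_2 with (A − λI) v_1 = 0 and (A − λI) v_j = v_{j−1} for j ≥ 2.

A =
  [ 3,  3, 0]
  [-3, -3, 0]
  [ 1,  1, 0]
A Jordan chain for λ = 0 of length 2:
v_1 = (3, -3, 1)ᵀ
v_2 = (1, 0, 0)ᵀ

Let N = A − (0)·I. We want v_2 with N^2 v_2 = 0 but N^1 v_2 ≠ 0; then v_{j-1} := N · v_j for j = 2, …, 2.

Pick v_2 = (1, 0, 0)ᵀ.
Then v_1 = N · v_2 = (3, -3, 1)ᵀ.

Sanity check: (A − (0)·I) v_1 = (0, 0, 0)ᵀ = 0. ✓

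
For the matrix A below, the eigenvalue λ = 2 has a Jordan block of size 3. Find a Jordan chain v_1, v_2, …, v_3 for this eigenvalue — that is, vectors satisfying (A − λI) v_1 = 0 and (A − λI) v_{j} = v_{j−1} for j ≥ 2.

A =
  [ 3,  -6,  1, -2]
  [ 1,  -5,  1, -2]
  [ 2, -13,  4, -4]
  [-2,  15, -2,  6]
A Jordan chain for λ = 2 of length 3:
v_1 = (1, 0, 1, 1)ᵀ
v_2 = (1, 1, 2, -2)ᵀ
v_3 = (1, 0, 0, 0)ᵀ

Let N = A − (2)·I. We want v_3 with N^3 v_3 = 0 but N^2 v_3 ≠ 0; then v_{j-1} := N · v_j for j = 3, …, 2.

Pick v_3 = (1, 0, 0, 0)ᵀ.
Then v_2 = N · v_3 = (1, 1, 2, -2)ᵀ.
Then v_1 = N · v_2 = (1, 0, 1, 1)ᵀ.

Sanity check: (A − (2)·I) v_1 = (0, 0, 0, 0)ᵀ = 0. ✓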